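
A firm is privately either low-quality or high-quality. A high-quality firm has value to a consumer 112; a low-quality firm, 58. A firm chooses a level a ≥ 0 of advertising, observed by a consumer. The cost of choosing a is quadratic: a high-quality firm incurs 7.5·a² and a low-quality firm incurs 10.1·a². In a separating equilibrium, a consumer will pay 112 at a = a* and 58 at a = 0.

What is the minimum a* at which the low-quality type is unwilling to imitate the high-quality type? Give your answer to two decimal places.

The low-quality type at a = 0 receives 58; imitating at a* yields 112 − 10.1·a*².
Indifference: 58 = 112 − 10.1·a*², so a*² = (112 − 58) / 10.1 ≈ 5.3465.
a* = √5.3465 ≈ 2.31.

2.31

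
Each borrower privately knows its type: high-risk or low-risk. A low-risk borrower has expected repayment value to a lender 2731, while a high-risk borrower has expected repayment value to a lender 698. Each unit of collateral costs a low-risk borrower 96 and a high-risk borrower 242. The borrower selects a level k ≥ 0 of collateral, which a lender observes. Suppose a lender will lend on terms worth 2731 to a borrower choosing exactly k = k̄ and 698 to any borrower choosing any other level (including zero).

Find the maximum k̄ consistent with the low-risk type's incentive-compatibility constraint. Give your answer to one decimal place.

21.2

Choosing k̄ yields the low-risk type 2731 − 96·k̄; choosing zero yields 698.
The low-risk type is indifferent at 2731 − 96·k̄ = 698, i.e. k̄ = (2731 − 698) / 96 ≈ 21.2.
For any k̄ above 21.2 the low-risk type would rather pool at zero, so separation collapses.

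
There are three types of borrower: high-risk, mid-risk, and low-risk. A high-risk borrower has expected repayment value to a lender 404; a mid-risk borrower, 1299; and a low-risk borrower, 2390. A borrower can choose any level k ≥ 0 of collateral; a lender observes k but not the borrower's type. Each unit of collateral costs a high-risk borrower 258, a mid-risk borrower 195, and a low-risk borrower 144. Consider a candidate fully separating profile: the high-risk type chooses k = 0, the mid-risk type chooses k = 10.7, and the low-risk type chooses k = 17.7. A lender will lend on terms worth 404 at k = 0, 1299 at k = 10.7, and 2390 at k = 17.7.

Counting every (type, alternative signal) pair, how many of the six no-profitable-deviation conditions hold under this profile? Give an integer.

4

Low-risk (own payoff 2390 − 144×17.7 = -158.8): to k=0 gives 404 → profitable ✗; to k=10.7 gives 1299 − 144×10.7 = -241.8 → no gain ✓.
Mid-risk (own payoff 1299 − 195×10.7 = -787.5): to k=0 gives 404 → profitable ✗; to k=17.7 gives 2390 − 195×17.7 = -1061.5 → no gain ✓.
High-risk (own payoff 404): to k=10.7 gives 1299 − 258×10.7 = -1461.6 → no gain ✓; to k=17.7 gives 2390 − 258×17.7 = -2176.6 → no gain ✓.
4 of the 6 constraints hold; not an equilibrium.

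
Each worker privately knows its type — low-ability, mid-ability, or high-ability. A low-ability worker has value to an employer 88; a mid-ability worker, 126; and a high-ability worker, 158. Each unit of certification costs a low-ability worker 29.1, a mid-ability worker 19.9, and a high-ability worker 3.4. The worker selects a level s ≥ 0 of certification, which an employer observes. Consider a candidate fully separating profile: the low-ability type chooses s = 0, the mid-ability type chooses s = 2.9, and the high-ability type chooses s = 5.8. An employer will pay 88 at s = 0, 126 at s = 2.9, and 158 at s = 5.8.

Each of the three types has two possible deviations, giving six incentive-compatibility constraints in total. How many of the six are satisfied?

5

High-ability (own payoff 158 − 3.4×5.8 = 138.28): to s=0 gives 88 → no gain ✓; to s=2.9 gives 126 − 3.4×2.9 = 116.14 → no gain ✓.
Low-ability (own payoff 88): to s=2.9 gives 126 − 29.1×2.9 = 41.61 → no gain ✓; to s=5.8 gives 158 − 29.1×5.8 = -10.78 → no gain ✓.
Mid-ability (own payoff 126 − 19.9×2.9 = 68.29): to s=0 gives 88 → profitable ✗; to s=5.8 gives 158 − 19.9×5.8 = 42.58 → no gain ✓.
5 of the 6 constraints hold; not an equilibrium.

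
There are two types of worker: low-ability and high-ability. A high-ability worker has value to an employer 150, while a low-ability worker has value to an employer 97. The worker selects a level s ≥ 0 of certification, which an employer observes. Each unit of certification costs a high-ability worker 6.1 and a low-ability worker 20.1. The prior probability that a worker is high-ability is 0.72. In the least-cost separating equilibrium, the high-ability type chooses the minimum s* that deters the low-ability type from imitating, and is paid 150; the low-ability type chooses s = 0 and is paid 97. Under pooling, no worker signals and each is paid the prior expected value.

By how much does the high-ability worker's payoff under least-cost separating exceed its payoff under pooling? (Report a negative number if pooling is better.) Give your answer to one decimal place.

-1.2

Least-cost separating signal: s* solves 97 = 150 − 20.1·s*, so s* = (150 − 97)/20.1 ≈ 2.6368.
High-ability type's separating payoff: 150 − 6.1 × s* = 150 − 6.1 × (150 − 97)/20.1 = 150 − 323.3/20.1 ≈ 133.915.
Pooling payoff: 0.72 × 150 + 0.28 × 97 = 135.16.
Difference: 133.915 − 135.16 = -1.245, i.e. -1.2 to one decimal place.
The high-ability type would prefer the pooling outcome.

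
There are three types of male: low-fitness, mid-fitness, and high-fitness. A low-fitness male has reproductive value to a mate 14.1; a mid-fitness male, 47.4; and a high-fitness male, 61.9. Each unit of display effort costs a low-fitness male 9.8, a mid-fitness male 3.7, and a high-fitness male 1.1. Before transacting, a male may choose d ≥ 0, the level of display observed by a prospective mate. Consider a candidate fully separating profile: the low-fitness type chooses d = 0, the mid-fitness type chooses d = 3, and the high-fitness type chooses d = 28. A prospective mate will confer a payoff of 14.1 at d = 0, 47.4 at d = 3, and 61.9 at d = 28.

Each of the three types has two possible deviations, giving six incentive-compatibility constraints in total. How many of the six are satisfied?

High-fitness (own payoff 61.9 − 1.1×28 = 31.1): to d=0 gives 14.1 → no gain ✓; to d=3 gives 47.4 − 1.1×3 = 44.1 → profitable ✗.
Low-fitness (own payoff 14.1): to d=3 gives 47.4 − 9.8×3 = 18 → profitable ✗; to d=28 gives 61.9 − 9.8×28 = -212.5 → no gain ✓.
Mid-fitness (own payoff 47.4 − 3.7×3 = 36.3): to d=0 gives 14.1 → no gain ✓; to d=28 gives 61.9 − 3.7×28 = -41.7 → no gain ✓.
4 of the 6 constraints hold; not an equilibrium.

4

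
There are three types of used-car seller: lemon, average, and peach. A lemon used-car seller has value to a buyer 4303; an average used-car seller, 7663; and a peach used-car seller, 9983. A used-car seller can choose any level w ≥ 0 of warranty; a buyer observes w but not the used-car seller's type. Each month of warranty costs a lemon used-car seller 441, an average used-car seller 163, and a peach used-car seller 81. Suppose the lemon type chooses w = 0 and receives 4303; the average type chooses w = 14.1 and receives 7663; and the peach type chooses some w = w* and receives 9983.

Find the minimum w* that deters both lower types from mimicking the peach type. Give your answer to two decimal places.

28.33

Average type (on-path payoff 7663 − 163×14.1 = 5364.7) won't mimic when 5364.7 ≥ 9983 − 163·w*, i.e. w* ≥ 28.33.
Lemon type (on-path payoff 4303) won't mimic when 4303 ≥ 9983 − 441·w*, i.e. w* ≥ 12.88.
Both must hold, so w* = max(12.88, 28.33) = 28.33. The average type's constraint binds.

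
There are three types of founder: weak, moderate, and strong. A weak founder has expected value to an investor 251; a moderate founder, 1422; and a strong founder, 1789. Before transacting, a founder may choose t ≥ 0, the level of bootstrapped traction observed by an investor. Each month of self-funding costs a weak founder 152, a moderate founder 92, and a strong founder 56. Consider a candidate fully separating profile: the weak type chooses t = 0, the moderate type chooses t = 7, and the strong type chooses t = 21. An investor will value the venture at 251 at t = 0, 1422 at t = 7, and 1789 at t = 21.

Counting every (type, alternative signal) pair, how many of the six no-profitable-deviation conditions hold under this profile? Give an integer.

Moderate (own payoff 1422 − 92×7 = 778): to t=0 gives 251 → no gain ✓; to t=21 gives 1789 − 92×21 = -143 → no gain ✓.
Weak (own payoff 251): to t=7 gives 1422 − 152×7 = 358 → profitable ✗; to t=21 gives 1789 − 152×21 = -1403 → no gain ✓.
Strong (own payoff 1789 − 56×21 = 613): to t=0 gives 251 → no gain ✓; to t=7 gives 1422 − 56×7 = 1030 → profitable ✗.
4 of the 6 constraints hold; not an equilibrium.

4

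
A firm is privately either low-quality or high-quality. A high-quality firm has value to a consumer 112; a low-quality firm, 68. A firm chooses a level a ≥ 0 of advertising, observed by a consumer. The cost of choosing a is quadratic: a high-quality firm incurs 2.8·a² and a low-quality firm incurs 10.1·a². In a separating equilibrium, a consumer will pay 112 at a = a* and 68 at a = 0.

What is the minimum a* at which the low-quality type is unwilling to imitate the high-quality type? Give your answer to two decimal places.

2.09

The low-quality type at a = 0 receives 68; imitating at a* yields 112 − 10.1·a*².
Indifference: 68 = 112 − 10.1·a*², so a*² = (112 − 68) / 10.1 ≈ 4.3564.
a* = √4.3564 ≈ 2.09.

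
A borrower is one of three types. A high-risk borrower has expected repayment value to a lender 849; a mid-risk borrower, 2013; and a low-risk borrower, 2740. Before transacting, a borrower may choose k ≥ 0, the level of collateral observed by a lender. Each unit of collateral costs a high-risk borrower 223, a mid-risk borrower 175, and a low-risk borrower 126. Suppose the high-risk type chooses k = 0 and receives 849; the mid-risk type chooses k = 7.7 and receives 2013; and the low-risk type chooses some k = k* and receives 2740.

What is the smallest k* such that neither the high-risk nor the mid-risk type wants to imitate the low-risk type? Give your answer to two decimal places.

Mid-risk type (on-path payoff 2013 − 175×7.7 = 665.5) won't mimic when 665.5 ≥ 2740 − 175·k*, i.e. k* ≥ 11.85.
High-risk type (on-path payoff 849) won't mimic when 849 ≥ 2740 − 223·k*, i.e. k* ≥ 8.48.
Both must hold, so k* = max(8.48, 11.85) = 11.85. The mid-risk type's constraint binds.

11.85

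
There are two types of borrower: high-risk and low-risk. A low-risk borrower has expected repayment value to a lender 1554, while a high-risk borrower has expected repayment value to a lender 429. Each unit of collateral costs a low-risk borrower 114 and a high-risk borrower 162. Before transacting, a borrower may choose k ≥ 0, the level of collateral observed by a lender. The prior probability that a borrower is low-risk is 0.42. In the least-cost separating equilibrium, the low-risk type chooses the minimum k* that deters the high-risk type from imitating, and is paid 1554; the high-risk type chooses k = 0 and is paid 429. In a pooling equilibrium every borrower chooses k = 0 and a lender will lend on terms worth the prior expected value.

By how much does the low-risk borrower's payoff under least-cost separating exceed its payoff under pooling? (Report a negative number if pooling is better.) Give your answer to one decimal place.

-139.2

Least-cost separating signal: k* solves 429 = 1554 − 162·k*, so k* = (1554 − 429)/162 ≈ 6.9444.
Low-risk type's separating payoff: 1554 − 114 × k* = 1554 − 114 × (1554 − 429)/162 = 1554 − 128250/162 ≈ 762.333.
Pooling payoff: 0.42 × 1554 + 0.58 × 429 = 901.5.
Difference: 762.333 − 901.5 = -139.167, i.e. -139.2 to one decimal place.
The low-risk type would prefer the pooling outcome.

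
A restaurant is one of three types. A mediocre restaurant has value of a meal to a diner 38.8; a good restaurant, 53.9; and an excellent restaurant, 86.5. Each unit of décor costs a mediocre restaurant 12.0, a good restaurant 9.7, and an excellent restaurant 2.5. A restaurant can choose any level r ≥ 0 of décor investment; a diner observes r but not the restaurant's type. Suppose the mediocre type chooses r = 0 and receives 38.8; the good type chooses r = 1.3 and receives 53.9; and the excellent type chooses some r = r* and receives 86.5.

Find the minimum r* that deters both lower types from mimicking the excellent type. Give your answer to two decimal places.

Mediocre type (on-path payoff 38.8) won't mimic when 38.8 ≥ 86.5 − 12.0·r*, i.e. r* ≥ 3.98.
Good type (on-path payoff 53.9 − 9.7×1.3 = 41.29) won't mimic when 41.29 ≥ 86.5 − 9.7·r*, i.e. r* ≥ 4.66.
Both must hold, so r* = max(3.98, 4.66) = 4.66. The good type's constraint binds.

4.66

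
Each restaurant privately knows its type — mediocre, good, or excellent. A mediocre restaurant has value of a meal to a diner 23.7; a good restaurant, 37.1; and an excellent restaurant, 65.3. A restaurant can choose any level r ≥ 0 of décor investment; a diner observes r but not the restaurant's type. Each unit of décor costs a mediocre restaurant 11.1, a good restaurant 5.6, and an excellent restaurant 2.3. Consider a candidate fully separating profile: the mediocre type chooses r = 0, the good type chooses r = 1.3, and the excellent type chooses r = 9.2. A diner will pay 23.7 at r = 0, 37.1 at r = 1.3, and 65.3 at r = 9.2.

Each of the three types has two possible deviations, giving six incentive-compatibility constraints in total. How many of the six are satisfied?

6

Mediocre (own payoff 23.7): to r=1.3 gives 37.1 − 11.1×1.3 = 22.67 → no gain ✓; to r=9.2 gives 65.3 − 11.1×9.2 = -36.82 → no gain ✓.
Excellent (own payoff 65.3 − 2.3×9.2 = 44.14): to r=0 gives 23.7 → no gain ✓; to r=1.3 gives 37.1 − 2.3×1.3 = 34.11 → no gain ✓.
Good (own payoff 37.1 − 5.6×1.3 = 29.82): to r=0 gives 23.7 → no gain ✓; to r=9.2 gives 65.3 − 5.6×9.2 = 13.78 → no gain ✓.
6 of the 6 constraints hold; this profile is a separating equilibrium.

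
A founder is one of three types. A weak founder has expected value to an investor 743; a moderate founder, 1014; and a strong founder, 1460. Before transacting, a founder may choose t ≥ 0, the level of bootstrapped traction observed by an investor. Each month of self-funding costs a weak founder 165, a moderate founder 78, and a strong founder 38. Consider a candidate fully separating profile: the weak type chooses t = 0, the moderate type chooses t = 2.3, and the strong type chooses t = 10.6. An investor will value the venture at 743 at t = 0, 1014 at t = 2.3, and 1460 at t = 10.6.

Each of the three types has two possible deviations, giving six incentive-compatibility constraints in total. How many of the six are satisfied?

Moderate (own payoff 1014 − 78×2.3 = 834.6): to t=0 gives 743 → no gain ✓; to t=10.6 gives 1460 − 78×10.6 = 633.2 → no gain ✓.
Weak (own payoff 743): to t=2.3 gives 1014 − 165×2.3 = 634.5 → no gain ✓; to t=10.6 gives 1460 − 165×10.6 = -289 → no gain ✓.
Strong (own payoff 1460 − 38×10.6 = 1057.2): to t=0 gives 743 → no gain ✓; to t=2.3 gives 1014 − 38×2.3 = 926.6 → no gain ✓.
6 of the 6 constraints hold; this profile is a separating equilibrium.

6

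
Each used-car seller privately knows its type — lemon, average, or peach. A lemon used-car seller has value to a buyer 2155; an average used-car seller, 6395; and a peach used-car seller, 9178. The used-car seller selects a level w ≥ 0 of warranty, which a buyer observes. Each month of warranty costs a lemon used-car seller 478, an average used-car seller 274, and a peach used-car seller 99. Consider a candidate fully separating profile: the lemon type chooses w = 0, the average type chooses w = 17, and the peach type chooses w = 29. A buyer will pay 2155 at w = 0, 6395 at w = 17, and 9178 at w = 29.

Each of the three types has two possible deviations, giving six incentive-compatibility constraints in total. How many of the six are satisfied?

Lemon (own payoff 2155): to w=17 gives 6395 − 478×17 = -1731 → no gain ✓; to w=29 gives 9178 − 478×29 = -4684 → no gain ✓.
Peach (own payoff 9178 − 99×29 = 6307): to w=0 gives 2155 → no gain ✓; to w=17 gives 6395 − 99×17 = 4712 → no gain ✓.
Average (own payoff 6395 − 274×17 = 1737): to w=0 gives 2155 → profitable ✗; to w=29 gives 9178 − 274×29 = 1232 → no gain ✓.
5 of the 6 constraints hold; not an equilibrium.

5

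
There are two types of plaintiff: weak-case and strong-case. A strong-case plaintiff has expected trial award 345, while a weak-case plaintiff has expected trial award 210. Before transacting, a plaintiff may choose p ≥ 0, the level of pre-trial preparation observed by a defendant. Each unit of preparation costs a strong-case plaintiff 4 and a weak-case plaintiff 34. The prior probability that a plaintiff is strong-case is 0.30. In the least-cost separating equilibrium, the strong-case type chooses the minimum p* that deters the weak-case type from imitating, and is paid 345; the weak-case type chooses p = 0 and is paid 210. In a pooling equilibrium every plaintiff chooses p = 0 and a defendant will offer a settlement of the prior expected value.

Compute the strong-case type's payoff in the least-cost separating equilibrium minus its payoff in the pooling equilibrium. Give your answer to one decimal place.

Least-cost separating signal: p* solves 210 = 345 − 34·p*, so p* = (345 − 210)/34 ≈ 3.9706.
Strong-case type's separating payoff: 345 − 4 × p* = 345 − 4 × (345 − 210)/34 = 345 − 540/34 ≈ 329.118.
Pooling payoff: 0.30 × 345 + 0.70 × 210 = 250.5.
Difference: 329.118 − 250.5 = 78.618, i.e. 78.6 to one decimal place.
The strong-case type prefers to separate.

78.6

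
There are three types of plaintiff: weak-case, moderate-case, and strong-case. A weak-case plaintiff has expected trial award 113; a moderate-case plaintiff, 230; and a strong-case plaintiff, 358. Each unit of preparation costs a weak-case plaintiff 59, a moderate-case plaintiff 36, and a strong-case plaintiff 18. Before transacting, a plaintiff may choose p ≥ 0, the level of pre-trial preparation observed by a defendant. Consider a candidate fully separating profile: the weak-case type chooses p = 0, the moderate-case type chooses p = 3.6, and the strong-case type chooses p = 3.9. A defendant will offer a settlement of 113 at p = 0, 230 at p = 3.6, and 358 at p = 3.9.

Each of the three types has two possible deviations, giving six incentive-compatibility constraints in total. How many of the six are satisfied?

3

Weak-case (own payoff 113): to p=3.6 gives 230 − 59×3.6 = 17.6 → no gain ✓; to p=3.9 gives 358 − 59×3.9 = 127.9 → profitable ✗.
Moderate-case (own payoff 230 − 36×3.6 = 100.4): to p=0 gives 113 → profitable ✗; to p=3.9 gives 358 − 36×3.9 = 217.6 → profitable ✗.
Strong-case (own payoff 358 − 18×3.9 = 287.8): to p=0 gives 113 → no gain ✓; to p=3.6 gives 230 − 18×3.6 = 165.2 → no gain ✓.
3 of the 6 constraints hold; not an equilibrium.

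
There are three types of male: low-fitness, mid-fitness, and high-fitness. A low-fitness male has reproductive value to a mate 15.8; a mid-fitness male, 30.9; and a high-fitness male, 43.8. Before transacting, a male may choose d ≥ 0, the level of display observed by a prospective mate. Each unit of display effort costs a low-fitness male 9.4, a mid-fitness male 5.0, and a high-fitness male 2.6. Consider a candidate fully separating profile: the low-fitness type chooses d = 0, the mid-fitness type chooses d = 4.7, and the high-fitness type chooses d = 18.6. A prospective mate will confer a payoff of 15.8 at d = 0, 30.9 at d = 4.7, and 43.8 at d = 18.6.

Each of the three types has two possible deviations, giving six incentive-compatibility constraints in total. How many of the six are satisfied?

High-fitness (own payoff 43.8 − 2.6×18.6 = -4.56): to d=0 gives 15.8 → profitable ✗; to d=4.7 gives 30.9 − 2.6×4.7 = 18.68 → profitable ✗.
Mid-fitness (own payoff 30.9 − 5.0×4.7 = 7.4): to d=0 gives 15.8 → profitable ✗; to d=18.6 gives 43.8 − 5.0×18.6 = -49.2 → no gain ✓.
Low-fitness (own payoff 15.8): to d=4.7 gives 30.9 − 9.4×4.7 = -13.28 → no gain ✓; to d=18.6 gives 43.8 − 9.4×18.6 = -131.04 → no gain ✓.
3 of the 6 constraints hold; not an equilibrium.

3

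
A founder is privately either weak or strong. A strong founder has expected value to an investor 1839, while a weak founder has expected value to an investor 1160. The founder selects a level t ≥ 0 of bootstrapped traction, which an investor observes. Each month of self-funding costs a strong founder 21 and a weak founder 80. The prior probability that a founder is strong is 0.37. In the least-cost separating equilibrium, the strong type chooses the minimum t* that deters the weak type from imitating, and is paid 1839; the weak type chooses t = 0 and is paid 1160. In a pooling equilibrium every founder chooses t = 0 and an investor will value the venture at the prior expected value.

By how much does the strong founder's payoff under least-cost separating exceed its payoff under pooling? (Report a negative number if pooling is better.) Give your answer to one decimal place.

249.5

Least-cost separating signal: t* solves 1160 = 1839 − 80·t*, so t* = (1839 − 1160)/80 = 8.4875.
Strong type's separating payoff: 1839 − 21 × t* = 1839 − 21 × (1839 − 1160)/80 = 1839 − 14259/80 ≈ 1660.763.
Pooling payoff: 0.37 × 1839 + 0.63 × 1160 = 1411.23.
Difference: 1660.763 − 1411.23 = 249.533, i.e. 249.5 to one decimal place.
The strong type prefers to separate.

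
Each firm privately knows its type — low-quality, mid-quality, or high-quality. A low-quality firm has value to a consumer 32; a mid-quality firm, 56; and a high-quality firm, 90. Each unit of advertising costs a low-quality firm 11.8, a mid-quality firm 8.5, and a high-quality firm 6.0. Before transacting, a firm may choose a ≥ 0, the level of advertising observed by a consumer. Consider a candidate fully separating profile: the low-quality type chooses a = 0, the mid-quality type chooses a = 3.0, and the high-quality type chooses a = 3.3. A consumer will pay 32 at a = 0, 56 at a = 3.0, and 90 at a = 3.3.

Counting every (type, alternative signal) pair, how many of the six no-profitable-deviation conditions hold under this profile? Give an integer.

High-quality (own payoff 90 − 6.0×3.3 = 70.2): to a=0 gives 32 → no gain ✓; to a=3.0 gives 56 − 6.0×3.0 = 38 → no gain ✓.
Mid-quality (own payoff 56 − 8.5×3.0 = 30.5): to a=0 gives 32 → profitable ✗; to a=3.3 gives 90 − 8.5×3.3 = 61.95 → profitable ✗.
Low-quality (own payoff 32): to a=3.0 gives 56 − 11.8×3.0 = 20.6 → no gain ✓; to a=3.3 gives 90 − 11.8×3.3 = 51.06 → profitable ✗.
3 of the 6 constraints hold; not an equilibrium.

3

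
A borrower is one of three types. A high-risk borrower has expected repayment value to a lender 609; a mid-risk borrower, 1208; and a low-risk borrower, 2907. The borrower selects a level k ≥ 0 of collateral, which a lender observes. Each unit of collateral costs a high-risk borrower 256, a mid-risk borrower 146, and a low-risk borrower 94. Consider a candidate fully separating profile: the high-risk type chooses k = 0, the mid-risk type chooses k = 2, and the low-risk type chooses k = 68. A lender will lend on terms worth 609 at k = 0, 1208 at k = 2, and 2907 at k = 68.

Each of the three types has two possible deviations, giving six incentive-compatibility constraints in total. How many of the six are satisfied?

High-risk (own payoff 609): to k=2 gives 1208 − 256×2 = 696 → profitable ✗; to k=68 gives 2907 − 256×68 = -14501 → no gain ✓.
Mid-risk (own payoff 1208 − 146×2 = 916): to k=0 gives 609 → no gain ✓; to k=68 gives 2907 − 146×68 = -7021 → no gain ✓.
Low-risk (own payoff 2907 − 94×68 = -3485): to k=0 gives 609 → profitable ✗; to k=2 gives 1208 − 94×2 = 1020 → profitable ✗.
3 of the 6 constraints hold; not an equilibrium.

3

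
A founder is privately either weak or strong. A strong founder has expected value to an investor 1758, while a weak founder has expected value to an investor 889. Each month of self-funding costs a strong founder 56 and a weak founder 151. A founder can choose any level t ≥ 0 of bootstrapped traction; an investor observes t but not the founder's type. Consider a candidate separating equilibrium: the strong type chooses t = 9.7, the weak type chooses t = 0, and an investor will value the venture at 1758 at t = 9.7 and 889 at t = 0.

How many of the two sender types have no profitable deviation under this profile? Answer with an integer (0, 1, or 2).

2

Weak type: stay at 0 → 889; mimic → 1758 − 151 × 9.7 = 293.3. IC holds (889 ≥ 293.3).
Strong type: signal → 1758 − 56 × 9.7 = 1214.8; deviate to 0 → 889. IC holds (1214.8 ≥ 889).
2 of 2 constraints hold, so this is a separating equilibrium.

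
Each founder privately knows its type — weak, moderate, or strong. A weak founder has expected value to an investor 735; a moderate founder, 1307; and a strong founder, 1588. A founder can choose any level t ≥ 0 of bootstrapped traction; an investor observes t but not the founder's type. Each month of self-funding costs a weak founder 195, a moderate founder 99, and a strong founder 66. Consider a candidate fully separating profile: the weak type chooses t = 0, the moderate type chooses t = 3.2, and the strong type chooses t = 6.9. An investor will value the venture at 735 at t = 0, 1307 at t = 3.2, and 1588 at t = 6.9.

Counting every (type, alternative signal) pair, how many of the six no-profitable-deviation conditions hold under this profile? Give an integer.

6

Strong (own payoff 1588 − 66×6.9 = 1132.6): to t=0 gives 735 → no gain ✓; to t=3.2 gives 1307 − 66×3.2 = 1095.8 → no gain ✓.
Moderate (own payoff 1307 − 99×3.2 = 990.2): to t=0 gives 735 → no gain ✓; to t=6.9 gives 1588 − 99×6.9 = 904.9 → no gain ✓.
Weak (own payoff 735): to t=3.2 gives 1307 − 195×3.2 = 683 → no gain ✓; to t=6.9 gives 1588 − 195×6.9 = 242.5 → no gain ✓.
6 of the 6 constraints hold; this profile is a separating equilibrium.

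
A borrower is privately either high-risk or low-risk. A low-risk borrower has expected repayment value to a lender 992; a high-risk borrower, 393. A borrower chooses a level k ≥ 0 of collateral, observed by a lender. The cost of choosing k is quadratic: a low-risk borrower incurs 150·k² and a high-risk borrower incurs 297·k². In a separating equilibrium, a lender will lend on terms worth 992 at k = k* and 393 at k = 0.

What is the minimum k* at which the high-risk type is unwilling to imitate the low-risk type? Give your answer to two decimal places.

The high-risk type at k = 0 receives 393; imitating at k* yields 992 − 297·k*².
Indifference: 393 = 992 − 297·k*², so k*² = (992 − 393) / 297 ≈ 2.0168.
k* = √2.0168 ≈ 1.42.

1.42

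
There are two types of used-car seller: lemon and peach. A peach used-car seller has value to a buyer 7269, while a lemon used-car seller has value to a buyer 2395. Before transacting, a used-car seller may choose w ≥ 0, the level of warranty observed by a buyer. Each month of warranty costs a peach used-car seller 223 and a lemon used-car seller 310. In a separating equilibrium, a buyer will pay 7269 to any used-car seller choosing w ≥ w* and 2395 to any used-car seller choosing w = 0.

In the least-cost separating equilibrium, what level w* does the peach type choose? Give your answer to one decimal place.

15.7

A lemon used-car seller choosing w = 0 receives 2395.
Imitating at w* instead would pay 7269 at cost 310·w*, netting 7269 − 310·w*.
Indifference: 2395 = 7269 − 310·w*, so w* = (7269 − 2395) / 310 ≈ 15.7.
This is the lemon type's binding incentive-compatibility constraint; any w ≥ 15.7 sustains separation on that side.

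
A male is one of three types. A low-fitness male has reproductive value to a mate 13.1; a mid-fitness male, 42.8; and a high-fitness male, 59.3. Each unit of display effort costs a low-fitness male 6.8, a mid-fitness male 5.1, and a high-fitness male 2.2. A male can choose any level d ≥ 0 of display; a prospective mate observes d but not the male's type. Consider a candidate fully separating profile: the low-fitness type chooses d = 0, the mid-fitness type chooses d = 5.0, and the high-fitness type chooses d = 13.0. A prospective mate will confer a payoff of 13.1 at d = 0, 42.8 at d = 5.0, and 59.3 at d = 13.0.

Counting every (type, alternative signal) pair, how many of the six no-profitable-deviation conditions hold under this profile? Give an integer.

5

Low-fitness (own payoff 13.1): to d=5.0 gives 42.8 − 6.8×5.0 = 8.8 → no gain ✓; to d=13.0 gives 59.3 − 6.8×13.0 = -29.1 → no gain ✓.
Mid-fitness (own payoff 42.8 − 5.1×5.0 = 17.3): to d=0 gives 13.1 → no gain ✓; to d=13.0 gives 59.3 − 5.1×13.0 = -7 → no gain ✓.
High-fitness (own payoff 59.3 − 2.2×13.0 = 30.7): to d=0 gives 13.1 → no gain ✓; to d=5.0 gives 42.8 − 2.2×5.0 = 31.8 → profitable ✗.
5 of the 6 constraints hold; not an equilibrium.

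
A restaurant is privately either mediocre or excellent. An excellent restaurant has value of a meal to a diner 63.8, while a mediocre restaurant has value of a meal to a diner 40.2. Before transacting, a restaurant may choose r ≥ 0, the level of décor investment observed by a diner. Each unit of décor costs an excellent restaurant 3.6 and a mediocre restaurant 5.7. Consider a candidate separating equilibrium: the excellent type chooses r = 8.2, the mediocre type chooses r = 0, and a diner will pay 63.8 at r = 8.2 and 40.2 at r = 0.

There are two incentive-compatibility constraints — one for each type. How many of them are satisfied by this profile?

1

Excellent type: signal → 63.8 − 3.6 × 8.2 = 34.28; deviate to 0 → 40.2. IC fails (34.28 < 40.2).
Mediocre type: stay at 0 → 40.2; mimic → 63.8 − 5.7 × 8.2 = 17.06. IC holds (40.2 ≥ 17.06).
1 of 2 constraints hold, so this profile is not an equilibrium.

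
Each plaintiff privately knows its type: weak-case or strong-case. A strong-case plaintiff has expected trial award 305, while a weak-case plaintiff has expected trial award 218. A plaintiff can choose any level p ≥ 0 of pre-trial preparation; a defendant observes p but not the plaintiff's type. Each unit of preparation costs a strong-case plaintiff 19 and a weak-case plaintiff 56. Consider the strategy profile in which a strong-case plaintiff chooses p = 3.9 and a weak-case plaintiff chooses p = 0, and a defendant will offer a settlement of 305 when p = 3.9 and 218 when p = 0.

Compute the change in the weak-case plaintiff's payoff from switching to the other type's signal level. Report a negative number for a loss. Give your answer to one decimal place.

Playing p = 0 the weak-case plaintiff receives 218.
Deviating to p = 3.9 brings payment 305 at cost 56 × 3.9 = 218.4, netting 86.6.
Gain from deviating: 86.6 − 218 = -131.4.
The gain is negative, so the weak-case type's incentive-compatibility constraint is satisfied.

-131.4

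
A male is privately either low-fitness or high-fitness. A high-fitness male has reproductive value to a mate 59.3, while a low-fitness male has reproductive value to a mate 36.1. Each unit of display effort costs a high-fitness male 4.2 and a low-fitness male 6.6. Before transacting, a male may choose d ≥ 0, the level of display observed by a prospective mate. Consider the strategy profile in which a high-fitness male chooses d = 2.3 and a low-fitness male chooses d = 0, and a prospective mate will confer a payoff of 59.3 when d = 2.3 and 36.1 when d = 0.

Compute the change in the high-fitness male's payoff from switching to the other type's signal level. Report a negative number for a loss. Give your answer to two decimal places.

-13.54

Playing d = 2.3 the high-fitness male receives 59.3 − 4.2 × 2.3 = 49.64.
Deviating to d = 0 yields 36.1 instead.
Gain from deviating: 36.1 − 49.64 = -13.54.
The gain is negative, so the high-fitness type's incentive-compatibility constraint is satisfied.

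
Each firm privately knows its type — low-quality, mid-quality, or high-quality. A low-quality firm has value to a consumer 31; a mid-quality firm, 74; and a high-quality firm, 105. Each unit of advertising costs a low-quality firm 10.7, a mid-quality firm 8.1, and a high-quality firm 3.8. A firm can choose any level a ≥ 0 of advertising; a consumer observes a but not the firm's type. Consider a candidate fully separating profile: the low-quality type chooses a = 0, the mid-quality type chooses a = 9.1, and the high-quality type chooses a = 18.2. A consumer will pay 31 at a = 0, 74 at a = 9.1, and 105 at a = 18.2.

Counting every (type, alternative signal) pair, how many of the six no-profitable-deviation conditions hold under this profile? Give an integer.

4

Mid-quality (own payoff 74 − 8.1×9.1 = 0.29): to a=0 gives 31 → profitable ✗; to a=18.2 gives 105 − 8.1×18.2 = -42.42 → no gain ✓.
Low-quality (own payoff 31): to a=9.1 gives 74 − 10.7×9.1 = -23.37 → no gain ✓; to a=18.2 gives 105 − 10.7×18.2 = -89.74 → no gain ✓.
High-quality (own payoff 105 − 3.8×18.2 = 35.84): to a=0 gives 31 → no gain ✓; to a=9.1 gives 74 − 3.8×9.1 = 39.42 → profitable ✗.
4 of the 6 constraints hold; not an equilibrium.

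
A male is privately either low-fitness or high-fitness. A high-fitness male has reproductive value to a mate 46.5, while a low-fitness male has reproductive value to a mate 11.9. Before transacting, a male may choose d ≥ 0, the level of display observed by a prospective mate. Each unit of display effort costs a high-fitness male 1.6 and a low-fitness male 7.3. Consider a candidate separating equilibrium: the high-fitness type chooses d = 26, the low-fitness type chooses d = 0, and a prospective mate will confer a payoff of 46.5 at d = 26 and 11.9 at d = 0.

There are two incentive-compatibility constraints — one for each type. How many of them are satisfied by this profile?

1

High-fitness type: signal → 46.5 − 1.6 × 26 = 4.9; deviate to 0 → 11.9. IC fails (4.9 < 11.9).
Low-fitness type: stay at 0 → 11.9; mimic → 46.5 − 7.3 × 26 = -143.3. IC holds (11.9 ≥ -143.3).
1 of 2 constraints hold, so this profile is not an equilibrium.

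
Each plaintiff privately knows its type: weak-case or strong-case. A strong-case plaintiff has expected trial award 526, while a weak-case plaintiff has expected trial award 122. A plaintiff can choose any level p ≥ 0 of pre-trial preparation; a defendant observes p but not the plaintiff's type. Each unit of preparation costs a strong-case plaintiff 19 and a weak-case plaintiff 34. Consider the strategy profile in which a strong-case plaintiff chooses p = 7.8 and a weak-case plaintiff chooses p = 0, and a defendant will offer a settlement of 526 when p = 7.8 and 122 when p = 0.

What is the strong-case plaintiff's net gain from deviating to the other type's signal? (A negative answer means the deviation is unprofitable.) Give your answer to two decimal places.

Playing p = 7.8 the strong-case plaintiff receives 526 − 19 × 7.8 = 377.8.
Deviating to p = 0 yields 122 instead.
Gain from deviating: 122 − 377.8 = -255.80.
The gain is negative, so the strong-case type's incentive-compatibility constraint is satisfied.

-255.80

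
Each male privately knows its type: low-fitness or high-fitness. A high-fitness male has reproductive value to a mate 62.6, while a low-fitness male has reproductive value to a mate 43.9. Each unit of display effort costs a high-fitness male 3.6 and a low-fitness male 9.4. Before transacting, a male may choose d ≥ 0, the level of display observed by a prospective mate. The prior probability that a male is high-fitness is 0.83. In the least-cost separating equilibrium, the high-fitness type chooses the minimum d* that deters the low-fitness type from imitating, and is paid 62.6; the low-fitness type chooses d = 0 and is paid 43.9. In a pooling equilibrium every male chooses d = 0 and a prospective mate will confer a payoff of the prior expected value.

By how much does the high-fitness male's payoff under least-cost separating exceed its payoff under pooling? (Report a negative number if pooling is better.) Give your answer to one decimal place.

-4.0

Least-cost separating signal: d* solves 43.9 = 62.6 − 9.4·d*, so d* = (62.6 − 43.9)/9.4 ≈ 1.9894.
High-fitness type's separating payoff: 62.6 − 3.6 × d* = 62.6 − 3.6 × (62.6 − 43.9)/9.4 = 62.6 − 67.32/9.4 ≈ 55.438.
Pooling payoff: 0.83 × 62.6 + 0.17 × 43.9 = 59.421.
Difference: 55.438 − 59.421 = -3.983, i.e. -4.0 to one decimal place.
The high-fitness type would prefer the pooling outcome.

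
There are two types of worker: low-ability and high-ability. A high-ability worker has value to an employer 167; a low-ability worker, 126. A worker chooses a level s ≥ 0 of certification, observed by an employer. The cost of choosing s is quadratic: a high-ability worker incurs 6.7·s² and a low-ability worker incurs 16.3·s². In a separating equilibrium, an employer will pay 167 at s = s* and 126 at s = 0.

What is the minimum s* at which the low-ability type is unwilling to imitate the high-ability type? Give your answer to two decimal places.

1.59

The low-ability type at s = 0 receives 126; imitating at s* yields 167 − 16.3·s*².
Indifference: 126 = 167 − 16.3·s*², so s*² = (167 − 126) / 16.3 ≈ 2.5153.
s* = √2.5153 ≈ 1.59.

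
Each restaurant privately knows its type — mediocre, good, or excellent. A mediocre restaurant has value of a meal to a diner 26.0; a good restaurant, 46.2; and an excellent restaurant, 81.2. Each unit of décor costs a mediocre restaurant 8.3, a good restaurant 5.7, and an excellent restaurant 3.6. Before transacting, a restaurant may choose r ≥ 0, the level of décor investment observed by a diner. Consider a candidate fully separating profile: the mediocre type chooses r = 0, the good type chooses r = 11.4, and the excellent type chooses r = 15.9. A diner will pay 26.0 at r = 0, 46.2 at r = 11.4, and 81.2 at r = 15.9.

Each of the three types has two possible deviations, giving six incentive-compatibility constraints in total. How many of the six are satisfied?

3

Excellent (own payoff 81.2 − 3.6×15.9 = 23.96): to r=0 gives 26.0 → profitable ✗; to r=11.4 gives 46.2 − 3.6×11.4 = 5.16 → no gain ✓.
Good (own payoff 46.2 − 5.7×11.4 = -18.78): to r=0 gives 26.0 → profitable ✗; to r=15.9 gives 81.2 − 5.7×15.9 = -9.43 → profitable ✗.
Mediocre (own payoff 26.0): to r=11.4 gives 46.2 − 8.3×11.4 = -48.42 → no gain ✓; to r=15.9 gives 81.2 − 8.3×15.9 = -50.77 → no gain ✓.
3 of the 6 constraints hold; not an equilibrium.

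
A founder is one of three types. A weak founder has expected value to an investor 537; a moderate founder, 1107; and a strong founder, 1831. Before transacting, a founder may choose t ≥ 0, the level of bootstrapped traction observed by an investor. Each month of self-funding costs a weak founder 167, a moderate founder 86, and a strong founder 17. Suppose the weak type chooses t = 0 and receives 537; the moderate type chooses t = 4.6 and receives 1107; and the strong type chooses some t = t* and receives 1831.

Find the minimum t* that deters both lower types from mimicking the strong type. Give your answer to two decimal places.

Moderate type (on-path payoff 1107 − 86×4.6 = 711.4) won't mimic when 711.4 ≥ 1831 − 86·t*, i.e. t* ≥ 13.02.
Weak type (on-path payoff 537) won't mimic when 537 ≥ 1831 − 167·t*, i.e. t* ≥ 7.75.
Both must hold, so t* = max(7.75, 13.02) = 13.02. The moderate type's constraint binds.

13.02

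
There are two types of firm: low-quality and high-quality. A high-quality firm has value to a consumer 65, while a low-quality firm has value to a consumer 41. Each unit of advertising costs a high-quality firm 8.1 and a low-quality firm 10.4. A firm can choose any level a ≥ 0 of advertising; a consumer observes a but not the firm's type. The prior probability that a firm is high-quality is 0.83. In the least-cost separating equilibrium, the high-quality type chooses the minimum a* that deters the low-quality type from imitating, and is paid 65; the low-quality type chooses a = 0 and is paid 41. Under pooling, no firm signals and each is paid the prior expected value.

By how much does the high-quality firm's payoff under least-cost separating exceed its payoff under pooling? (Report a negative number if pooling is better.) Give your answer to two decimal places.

-14.61

Least-cost separating signal: a* solves 41 = 65 − 10.4·a*, so a* = (65 − 41)/10.4 ≈ 2.3077.
High-quality type's separating payoff: 65 − 8.1 × a* = 65 − 8.1 × (65 − 41)/10.4 = 65 − 194.4/10.4 ≈ 46.3077.
Pooling payoff: 0.83 × 65 + 0.17 × 41 = 60.92.
Difference: 46.3077 − 60.92 = -14.6123, i.e. -14.61 to two decimal places.
The high-quality type would prefer the pooling outcome.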